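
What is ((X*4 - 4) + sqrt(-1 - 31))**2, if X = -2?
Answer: 112 - 96*I*sqrt(2) ≈ 112.0 - 135.76*I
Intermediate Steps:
((X*4 - 4) + sqrt(-1 - 31))**2 = ((-2*4 - 4) + sqrt(-1 - 31))**2 = ((-8 - 4) + sqrt(-32))**2 = (-12 + 4*I*sqrt(2))**2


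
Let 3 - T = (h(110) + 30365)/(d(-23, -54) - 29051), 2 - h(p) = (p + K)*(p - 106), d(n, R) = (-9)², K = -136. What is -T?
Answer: -117381/28970 ≈ -4.0518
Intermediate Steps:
d(n, R) = 81
h(p) = 2 - (-136 + p)*(-106 + p) (h(p) = 2 - (p - 136)*(p - 106) = 2 - (-136 + p)*(-106 + p))
T = 117381/28970 (T = 3 - ((-14414 - 1*110² + 242*110) + 30365)/(81 - 29051) = 3 - ((-14414 - 1*12100 + 26620) + 30365)/(-28970) = 3 - ((-14414 - 12100 + 26620) + 30365)*(-1)/28970 = 3 - (106 + 30365)*(-1)/28970 = 3 - 30471*(-1)/28970 = 3 - 1*(-30471/28970) = 3 + 30471/28970 = 117381/28970 ≈ 4.0518)
-T = -1*117381/28970 = -117381/28970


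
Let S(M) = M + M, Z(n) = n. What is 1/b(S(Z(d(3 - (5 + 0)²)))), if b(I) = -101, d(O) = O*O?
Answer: -1/101 ≈ -0.0099010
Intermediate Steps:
d(O) = O²
S(M) = 2*M
1/b(S(Z(d(3 - (5 + 0)²)))) = 1/(-101) = -1/101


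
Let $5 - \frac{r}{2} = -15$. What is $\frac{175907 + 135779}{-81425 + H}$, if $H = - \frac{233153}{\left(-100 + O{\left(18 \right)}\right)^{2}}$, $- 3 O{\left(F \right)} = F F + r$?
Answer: $- \frac{137421110656}{35902055177} \approx -3.8277$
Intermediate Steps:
$r = 40$ ($r = 10 - -30 = 10 + 30 = 40$)
$O{\left(F \right)} = - \frac{40}{3} - \frac{F^{2}}{3}$ ($O{\left(F \right)} = - \frac{F F + 40}{3} = - \frac{F^{2} + 40}{3} = - \frac{40 + F^{2}}{3} = - \frac{40}{3} - \frac{F^{2}}{3}$)
$H = - \frac{2098377}{440896}$ ($H = - \frac{233153}{\left(-100 - \left(\frac{40}{3} + \frac{18^{2}}{3}\right)\right)^{2}} = - \frac{233153}{\left(-100 - \frac{364}{3}\right)^{2}} = - \frac{233153}{\left(- \frac{664}{3}\right)^{2}} = - \frac{233153}{\frac{440896}{9}} = \left(-233153\right) \frac{9}{440896} = - \frac{2098377}{440896} \approx -4.7593$)
$\frac{175907 + 135779}{-81425 + H} = \frac{175907 + 135779}{-81425 - \frac{2098377}{440896}} = \frac{311686}{- \frac{35902055177}{440896}} = 311686 \left(- \frac{440896}{35902055177}\right) = - \frac{137421110656}{35902055177}$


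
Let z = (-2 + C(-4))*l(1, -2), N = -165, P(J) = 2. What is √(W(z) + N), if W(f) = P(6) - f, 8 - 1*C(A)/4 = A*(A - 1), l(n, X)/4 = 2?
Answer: √237 ≈ 15.395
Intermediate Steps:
l(n, X) = 8 (l(n, X) = 4*2 = 8)
C(A) = 32 - 4*A*(-1 + A) (C(A) = 32 - 4*A*(A - 1) = 32 - 4*A*(-1 + A))
z = -400 (z = (-2 + (32 - 4*(-4)² + 4*(-4)))*8 = (-2 + (32 - 4*16 - 16))*8 = (-2 + (32 - 64 - 16))*8 = (-2 - 48)*8 = -50*8 = -400)
W(f) = 2 - f
√(W(z) + N) = √((2 - 1*(-400)) - 165) = √((2 + 400) - 165) = √(402 - 165) = √237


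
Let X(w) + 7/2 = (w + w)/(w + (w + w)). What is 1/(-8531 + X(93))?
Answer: -6/51203 ≈ -0.00011718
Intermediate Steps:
X(w) = -17/6 (X(w) = -7/2 + (w + w)/(w + (w + w)) = -7/2 + (2*w)/(w + 2*w) = -7/2 + (2*w)/((3*w)) = -7/2 + (2*w)*(1/(3*w)) = -7/2 + ⅔ = -17/6)
1/(-8531 + X(93)) = 1/(-8531 - 17/6) = 1/(-51203/6) = -6/51203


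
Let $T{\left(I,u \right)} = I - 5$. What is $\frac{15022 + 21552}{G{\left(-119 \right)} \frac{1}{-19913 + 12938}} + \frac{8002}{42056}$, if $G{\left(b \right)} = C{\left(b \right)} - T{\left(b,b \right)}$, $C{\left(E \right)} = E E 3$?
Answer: $- \frac{5364149081593}{895939996} \approx -5987.2$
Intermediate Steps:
$T{\left(I,u \right)} = -5 + I$ ($T{\left(I,u \right)} = I - 5 = -5 + I$)
$C{\left(E \right)} = 3 E^{2}$ ($C{\left(E \right)} = E^{2} \cdot 3 = 3 E^{2}$)
$G{\left(b \right)} = 5 - b + 3 b^{2}$ ($G{\left(b \right)} = 3 b^{2} - \left(-5 + b\right) = 5 - b + 3 b^{2}$)
$\frac{15022 + 21552}{G{\left(-119 \right)} \frac{1}{-19913 + 12938}} + \frac{8002}{42056} = \frac{15022 + 21552}{\left(5 - -119 + 3 \left(-119\right)^{2}\right) \frac{1}{-19913 + 12938}} + \frac{8002}{42056} = \frac{36574}{\left(5 + 119 + 3 \cdot 14161\right) \frac{1}{-6975}} + 8002 \cdot \frac{1}{42056} = \frac{36574}{\left(5 + 119 + 42483\right) \left(- \frac{1}{6975}\right)} + \frac{4001}{21028} = \frac{36574}{42607 \left(- \frac{1}{6975}\right)} + \frac{4001}{21028} = \frac{36574}{- \frac{42607}{6975}} + \frac{4001}{21028} = 36574 \left(- \frac{6975}{42607}\right) + \frac{4001}{21028} = - \frac{255103650}{42607} + \frac{4001}{21028} = - \frac{5364149081593}{895939996}$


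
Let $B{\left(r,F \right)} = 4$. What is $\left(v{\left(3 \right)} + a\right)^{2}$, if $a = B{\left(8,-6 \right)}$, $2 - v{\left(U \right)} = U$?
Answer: $9$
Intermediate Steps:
$v{\left(U \right)} = 2 - U$
$a = 4$
$\left(v{\left(3 \right)} + a\right)^{2} = \left(\left(2 - 3\right) + 4\right)^{2} = \left(-1 + 4\right)^{2} = 3^{2} = 9$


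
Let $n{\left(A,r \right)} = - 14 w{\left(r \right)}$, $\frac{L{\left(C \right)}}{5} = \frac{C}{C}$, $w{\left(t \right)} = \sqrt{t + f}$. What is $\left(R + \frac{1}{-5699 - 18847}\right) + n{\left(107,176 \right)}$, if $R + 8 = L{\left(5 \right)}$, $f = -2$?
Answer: $- \frac{73639}{24546} - 14 \sqrt{174} \approx -187.67$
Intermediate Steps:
$w{\left(t \right)} = \sqrt{-2 + t}$ ($w{\left(t \right)} = \sqrt{t - 2} = \sqrt{-2 + t}$)
$L{\left(C \right)} = 5$ ($L{\left(C \right)} = 5 \frac{C}{C} = 5 \cdot 1 = 5$)
$R = -3$ ($R = -8 + 5 = -3$)
$n{\left(A,r \right)} = - 14 \sqrt{-2 + r}$
$\left(R + \frac{1}{-5699 - 18847}\right) + n{\left(107,176 \right)} = \left(-3 + \frac{1}{-5699 - 18847}\right) - 14 \sqrt{-2 + 176} = \left(-3 + \frac{1}{-24546}\right) - 14 \sqrt{174} = \left(-3 - \frac{1}{24546}\right) - 14 \sqrt{174} = - \frac{73639}{24546} - 14 \sqrt{174}$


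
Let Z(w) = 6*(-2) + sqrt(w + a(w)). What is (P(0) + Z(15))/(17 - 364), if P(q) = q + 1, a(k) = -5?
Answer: 11/347 - sqrt(10)/347 ≈ 0.022587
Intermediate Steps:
P(q) = 1 + q
Z(w) = -12 + sqrt(-5 + w) (Z(w) = 6*(-2) + sqrt(w - 5) = -12 + sqrt(-5 + w))
(P(0) + Z(15))/(17 - 364) = ((1 + 0) + (-12 + sqrt(-5 + 15)))/(17 - 364) = (1 + (-12 + sqrt(10)))/(-347) = -(-11 + sqrt(10))/347 = 11/347 - sqrt(10)/347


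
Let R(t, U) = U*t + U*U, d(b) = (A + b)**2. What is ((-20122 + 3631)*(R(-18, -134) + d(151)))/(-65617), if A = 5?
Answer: 737213664/65617 ≈ 11235.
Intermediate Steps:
d(b) = (5 + b)**2
R(t, U) = U**2 + U*t (R(t, U) = U*t + U**2 = U**2 + U*t)
((-20122 + 3631)*(R(-18, -134) + d(151)))/(-65617) = ((-20122 + 3631)*(-134*(-134 - 18) + (5 + 151)**2))/(-65617) = -16491*(-134*(-152) + 156**2)*(-1/65617) = -16491*(20368 + 24336)*(-1/65617) = -16491*44704*(-1/65617) = -737213664*(-1/65617) = 737213664/65617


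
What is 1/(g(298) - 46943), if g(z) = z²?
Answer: 1/41861 ≈ 2.3889e-5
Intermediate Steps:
1/(g(298) - 46943) = 1/(298² - 46943) = 1/(88804 - 46943) = 1/41861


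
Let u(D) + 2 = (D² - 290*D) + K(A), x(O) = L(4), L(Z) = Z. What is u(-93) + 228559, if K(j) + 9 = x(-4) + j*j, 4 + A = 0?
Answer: 264187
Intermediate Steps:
x(O) = 4
A = -4 (A = -4 + 0 = -4)
K(j) = -5 + j² (K(j) = -9 + (4 + j*j) = -9 + (4 + j²) = -5 + j²)
u(D) = 9 + D² - 290*D (u(D) = -2 + ((D² - 290*D) + (-5 + (-4)²)) = -2 + ((D² - 290*D) + (-5 + 16)) = -2 + ((D² - 290*D) + 11) = -2 + (11 + D² - 290*D) = 9 + D² - 290*D)
u(-93) + 228559 = (9 + (-93)² - 290*(-93)) + 228559 = (9 + 8649 + 26970) + 228559 = 35628 + 228559 = 264187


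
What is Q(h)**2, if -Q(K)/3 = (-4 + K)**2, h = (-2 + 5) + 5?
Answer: 2304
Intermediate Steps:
h = 8 (h = 3 + 5 = 8)
Q(K) = -3*(-4 + K)**2
Q(h)**2 = (-3*(-4 + 8)**2)**2 = (-3*4**2)**2 = (-3*16)**2 = (-48)**2 = 2304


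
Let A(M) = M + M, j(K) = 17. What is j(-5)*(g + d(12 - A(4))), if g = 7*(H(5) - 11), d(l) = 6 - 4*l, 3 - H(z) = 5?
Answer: -1717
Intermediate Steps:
H(z) = -2 (H(z) = 3 - 1*5 = 3 - 5 = -2)
A(M) = 2*M
g = -91 (g = 7*(-2 - 11) = 7*(-13) = -91)
j(-5)*(g + d(12 - A(4))) = 17*(-91 + (6 - 4*(12 - 2*4))) = 17*(-91 + (6 - 4*(12 - 1*8))) = 17*(-91 + (6 - 4*(12 - 8))) = 17*(-91 + (6 - 4*4)) = 17*(-91 + (6 - 16)) = 17*(-91 - 10) = 17*(-101) = -1717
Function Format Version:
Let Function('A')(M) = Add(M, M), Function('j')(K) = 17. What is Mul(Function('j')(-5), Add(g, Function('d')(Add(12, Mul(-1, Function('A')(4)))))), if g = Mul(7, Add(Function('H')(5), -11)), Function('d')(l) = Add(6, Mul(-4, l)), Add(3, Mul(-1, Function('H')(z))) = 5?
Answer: -1717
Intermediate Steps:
Function('H')(z) = -2 (Function('H')(z) = Add(3, Mul(-1, 5)) = Add(3, -5) = -2)
Function('A')(M) = Mul(2, M)
g = -91 (g = Mul(7, Add(-2, -11)) = Mul(7, -13) = -91)
Mul(Function('j')(-5), Add(g, Function('d')(Add(12, Mul(-1, Function('A')(4)))))) = Mul(17, Add(-91, Add(6, Mul(-4, Add(12, Mul(-1, Mul(2, 4))))))) = Mul(17, Add(-91, Add(6, Mul(-4, Add(12, Mul(-1, 8)))))) = Mul(17, Add(-91, Add(6, Mul(-4, Add(12, -8))))) = Mul(17, Add(-91, Add(6, Mul(-4, 4)))) = Mul(17, Add(-91, Add(6, -16))) = Mul(17, Add(-91, -10)) = Mul(17, -101) = -1717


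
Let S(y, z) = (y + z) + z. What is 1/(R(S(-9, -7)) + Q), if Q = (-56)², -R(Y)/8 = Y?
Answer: 1/3320 ≈ 0.00030120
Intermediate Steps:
S(y, z) = y + 2*z
R(Y) = -8*Y
Q = 3136
1/(R(S(-9, -7)) + Q) = 1/(-8*(-9 + 2*(-7)) + 3136) = 1/(-8*(-9 - 14) + 3136) = 1/(-8*(-23) + 3136) = 1/(184 + 3136) = 1/3320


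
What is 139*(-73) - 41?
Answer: -10188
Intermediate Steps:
139*(-73) - 41 = -10147 - 41 = -10188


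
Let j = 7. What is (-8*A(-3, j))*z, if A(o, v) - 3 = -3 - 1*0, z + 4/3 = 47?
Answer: 0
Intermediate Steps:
z = 137/3 (z = -4/3 + 47 = 137/3 ≈ 45.667)
A(o, v) = 0 (A(o, v) = 3 + (-3 - 1*0) = 3 + (-3 + 0) = 3 - 3 = 0)
(-8*A(-3, j))*z = -8*0*(137/3) = 0*(137/3) = 0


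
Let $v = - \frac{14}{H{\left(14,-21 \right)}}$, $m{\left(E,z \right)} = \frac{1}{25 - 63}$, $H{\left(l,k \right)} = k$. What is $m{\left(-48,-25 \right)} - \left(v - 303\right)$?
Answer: $\frac{34463}{114} \approx 302.31$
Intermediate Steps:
$m{\left(E,z \right)} = - \frac{1}{38}$ ($m{\left(E,z \right)} = \frac{1}{-38} = - \frac{1}{38}$)
$v = \frac{2}{3}$ ($v = - \frac{14}{-21} = \left(-14\right) \left(- \frac{1}{21}\right) = \frac{2}{3} \approx 0.66667$)
$m{\left(-48,-25 \right)} - \left(v - 303\right) = - \frac{1}{38} - \left(\frac{2}{3} - 303\right) = - \frac{1}{38} - - \frac{907}{3} = - \frac{1}{38} + \frac{907}{3} = \frac{34463}{114}$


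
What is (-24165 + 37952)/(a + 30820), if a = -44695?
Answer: -13787/13875 ≈ -0.99366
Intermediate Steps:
(-24165 + 37952)/(a + 30820) = (-24165 + 37952)/(-44695 + 30820) = 13787/(-13875) = 13787*(-1/13875) = -13787/13875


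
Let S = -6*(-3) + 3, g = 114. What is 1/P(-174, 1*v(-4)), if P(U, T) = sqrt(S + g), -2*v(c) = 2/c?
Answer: sqrt(15)/45 ≈ 0.086066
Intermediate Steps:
v(c) = -1/c
S = 21 (S = 18 + 3 = 21)
P(U, T) = 3*sqrt(15) (P(U, T) = sqrt(21 + 114) = sqrt(135) = 3*sqrt(15))
1/P(-174, 1*v(-4)) = 1/(3*sqrt(15)) = sqrt(15)/45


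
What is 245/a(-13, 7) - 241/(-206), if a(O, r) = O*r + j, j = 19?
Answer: -16559/7416 ≈ -2.2329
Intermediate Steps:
a(O, r) = 19 + O*r (a(O, r) = O*r + 19 = 19 + O*r)
245/a(-13, 7) - 241/(-206) = 245/(19 - 13*7) - 241/(-206) = 245/(19 - 91) - 241*(-1/206) = 245/(-72) + 241/206 = 245*(-1/72) + 241/206 = -245/72 + 241/206 = -16559/7416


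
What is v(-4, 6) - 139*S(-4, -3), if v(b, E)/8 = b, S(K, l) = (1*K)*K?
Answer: -2256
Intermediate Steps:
S(K, l) = K² (S(K, l) = K*K = K²)
v(b, E) = 8*b
v(-4, 6) - 139*S(-4, -3) = 8*(-4) - 139*(-4)² = -32 - 139*16 = -32 - 2224 = -2256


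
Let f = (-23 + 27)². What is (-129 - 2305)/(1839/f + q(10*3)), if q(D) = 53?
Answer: -38944/2687 ≈ -14.493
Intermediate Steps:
f = 16 (f = 4² = 16)
(-129 - 2305)/(1839/f + q(10*3)) = (-129 - 2305)/(1839/16 + 53) = -2434/(1839*(1/16) + 53) = -2434/(1839/16 + 53) = -2434/2687/16 = -2434*16/2687 = -38944/2687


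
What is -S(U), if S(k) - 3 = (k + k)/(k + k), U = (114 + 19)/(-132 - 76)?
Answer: -4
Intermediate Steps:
U = -133/208 (U = 133/(-208) = 133*(-1/208) = -133/208 ≈ -0.63942)
S(k) = 4 (S(k) = 3 + (k + k)/(k + k) = 3 + (2*k)/((2*k)) = 3 + (2*k)*(1/(2*k)) = 3 + 1 = 4)
-S(U) = -1*4 = -4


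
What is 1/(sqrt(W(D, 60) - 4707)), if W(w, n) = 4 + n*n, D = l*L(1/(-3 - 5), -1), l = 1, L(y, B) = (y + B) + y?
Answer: -I*sqrt(1103)/1103 ≈ -0.03011*I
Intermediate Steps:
L(y, B) = B + 2*y (L(y, B) = (B + y) + y = B + 2*y)
D = -5/4 (D = 1*(-1 + 2/(-3 - 5)) = 1*(-1 + 2/(-8)) = 1*(-1 + 2*(-1/8)) = 1*(-1 - 1/4) = 1*(-5/4) = -5/4 ≈ -1.2500)
W(w, n) = 4 + n**2
1/(sqrt(W(D, 60) - 4707)) = 1/(sqrt((4 + 60**2) - 4707)) = 1/(sqrt((4 + 3600) - 4707)) = 1/(sqrt(3604 - 4707)) = 1/(sqrt(-1103)) = 1/(I*sqrt(1103)) = -I*sqrt(1103)/1103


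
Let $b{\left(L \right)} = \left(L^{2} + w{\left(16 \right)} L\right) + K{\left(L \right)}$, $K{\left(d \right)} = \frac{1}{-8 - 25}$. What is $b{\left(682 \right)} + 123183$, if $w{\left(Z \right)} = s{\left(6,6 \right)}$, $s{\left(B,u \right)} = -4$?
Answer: $\frac{19324106}{33} \approx 5.8558 \cdot 10^{5}$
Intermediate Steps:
$w{\left(Z \right)} = -4$
$K{\left(d \right)} = - \frac{1}{33}$ ($K{\left(d \right)} = \frac{1}{-33} = - \frac{1}{33}$)
$b{\left(L \right)} = - \frac{1}{33} + L^{2} - 4 L$ ($b{\left(L \right)} = \left(L^{2} - 4 L\right) - \frac{1}{33} = - \frac{1}{33} + L^{2} - 4 L$)
$b{\left(682 \right)} + 123183 = \left(- \frac{1}{33} + 682^{2} - 2728\right) + 123183 = \left(- \frac{1}{33} + 465124 - 2728\right) + 123183 = \frac{15259067}{33} + 123183 = \frac{19324106}{33}$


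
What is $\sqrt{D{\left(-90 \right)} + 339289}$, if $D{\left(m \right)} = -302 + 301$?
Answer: $2 \sqrt{84822} \approx 582.48$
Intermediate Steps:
$D{\left(m \right)} = -1$
$\sqrt{D{\left(-90 \right)} + 339289} = \sqrt{-1 + 339289} = \sqrt{339288} = 2 \sqrt{84822}$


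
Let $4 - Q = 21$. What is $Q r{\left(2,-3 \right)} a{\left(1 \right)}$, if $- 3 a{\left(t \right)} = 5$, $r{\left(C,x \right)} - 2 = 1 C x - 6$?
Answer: $- \frac{850}{3} \approx -283.33$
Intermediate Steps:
$Q = -17$ ($Q = 4 - 21 = -17$)
$r{\left(C,x \right)} = -4 + C x$ ($r{\left(C,x \right)} = 2 + \left(1 C x - 6\right) = 2 + \left(C x - 6\right) = 2 + \left(-6 + C x\right) = -4 + C x$)
$a{\left(t \right)} = - \frac{5}{3}$ ($a{\left(t \right)} = \left(- \frac{1}{3}\right) 5 = - \frac{5}{3}$)
$Q r{\left(2,-3 \right)} a{\left(1 \right)} = - 17 \left(-4 + 2 \left(-3\right)\right) \left(- \frac{5}{3}\right) = - 17 \left(-4 - 6\right) \left(- \frac{5}{3}\right) = \left(-17\right) \left(-10\right) \left(- \frac{5}{3}\right) = 170 \left(- \frac{5}{3}\right) = - \frac{850}{3}$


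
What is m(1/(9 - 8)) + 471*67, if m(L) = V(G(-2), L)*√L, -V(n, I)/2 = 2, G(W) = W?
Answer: 31553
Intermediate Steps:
V(n, I) = -4 (V(n, I) = -2*2 = -4)
m(L) = -4*√L
m(1/(9 - 8)) + 471*67 = -4/√(9 - 8) + 471*67 = -4*√(1/1) + 31557 = -4*√1 + 31557 = -4*1 + 31557 = -4 + 31557 = 31553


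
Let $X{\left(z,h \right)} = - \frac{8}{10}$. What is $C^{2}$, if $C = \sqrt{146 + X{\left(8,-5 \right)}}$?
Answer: $\frac{726}{5} \approx 145.2$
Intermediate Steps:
$X{\left(z,h \right)} = - \frac{4}{5}$ ($X{\left(z,h \right)} = \left(-8\right) \frac{1}{10} = - \frac{4}{5}$)
$C = \frac{11 \sqrt{30}}{5}$ ($C = \sqrt{146 - \frac{4}{5}} = \sqrt{\frac{726}{5}} = \frac{11 \sqrt{30}}{5} \approx 12.05$)
$C^{2} = \left(\frac{11 \sqrt{30}}{5}\right)^{2} = \frac{726}{5}$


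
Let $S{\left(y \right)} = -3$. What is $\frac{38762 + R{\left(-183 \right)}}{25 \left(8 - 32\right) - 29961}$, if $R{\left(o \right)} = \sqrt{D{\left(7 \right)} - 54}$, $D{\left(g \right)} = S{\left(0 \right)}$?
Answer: $- \frac{38762}{30561} - \frac{i \sqrt{57}}{30561} \approx -1.2683 - 0.00024704 i$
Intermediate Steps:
$D{\left(g \right)} = -3$
$R{\left(o \right)} = i \sqrt{57}$ ($R{\left(o \right)} = \sqrt{-3 - 54} = \sqrt{-57} = i \sqrt{57}$)
$\frac{38762 + R{\left(-183 \right)}}{25 \left(8 - 32\right) - 29961} = \frac{38762 + i \sqrt{57}}{25 \left(8 - 32\right) - 29961} = \frac{38762 + i \sqrt{57}}{25 \left(-24\right) - 29961} = \frac{38762 + i \sqrt{57}}{-600 - 29961} = \frac{38762 + i \sqrt{57}}{-30561} = \left(38762 + i \sqrt{57}\right) \left(- \frac{1}{30561}\right) = - \frac{38762}{30561} - \frac{i \sqrt{57}}{30561}$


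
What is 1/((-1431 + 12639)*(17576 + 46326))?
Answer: 1/716213616 ≈ 1.3962e-9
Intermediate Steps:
1/((-1431 + 12639)*(17576 + 46326)) = 1/(11208*63902) = 1/716213616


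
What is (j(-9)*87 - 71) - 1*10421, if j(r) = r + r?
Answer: -12058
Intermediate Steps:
j(r) = 2*r
(j(-9)*87 - 71) - 1*10421 = ((2*(-9))*87 - 71) - 1*10421 = (-18*87 - 71) - 10421 = (-1566 - 71) - 10421 = -1637 - 10421 = -12058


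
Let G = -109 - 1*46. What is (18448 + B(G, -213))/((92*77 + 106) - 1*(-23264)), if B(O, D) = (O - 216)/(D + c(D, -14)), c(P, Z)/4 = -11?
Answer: 4741507/7826678 ≈ 0.60581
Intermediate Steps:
c(P, Z) = -44 (c(P, Z) = 4*(-11) = -44)
G = -155 (G = -109 - 46 = -155)
B(O, D) = (-216 + O)/(-44 + D) (B(O, D) = (O - 216)/(D - 44) = (-216 + O)/(-44 + D))
(18448 + B(G, -213))/((92*77 + 106) - 1*(-23264)) = (18448 + (-216 - 155)/(-44 - 213))/((92*77 + 106) - 1*(-23264)) = (18448 - 371/(-257))/((7084 + 106) + 23264) = (18448 - 1/257*(-371))/(7190 + 23264) = (18448 + 371/257)/30454 = (4741507/257)*(1/30454) = 4741507/7826678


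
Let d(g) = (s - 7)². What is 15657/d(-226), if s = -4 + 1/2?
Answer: 20876/147 ≈ 142.01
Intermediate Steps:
s = -7/2 (s = -4 + ½ = -7/2 ≈ -3.5000)
d(g) = 441/4 (d(g) = (-7/2 - 7)² = (-21/2)² = 441/4)
15657/d(-226) = 15657/(441/4) = 15657*(4/441) = 20876/147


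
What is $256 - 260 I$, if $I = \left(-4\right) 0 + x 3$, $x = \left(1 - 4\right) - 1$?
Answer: $3376$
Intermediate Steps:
$x = -4$ ($x = -3 - 1 = -4$)
$I = -12$ ($I = \left(-4\right) 0 - 12 = 0 - 12 = -12$)
$256 - 260 I = 256 - -3120 = 256 + 3120 = 3376$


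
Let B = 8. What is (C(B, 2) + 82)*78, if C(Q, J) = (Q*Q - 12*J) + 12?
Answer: 10452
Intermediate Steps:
C(Q, J) = 12 + Q² - 12*J (C(Q, J) = (Q² - 12*J) + 12 = 12 + Q² - 12*J)
(C(B, 2) + 82)*78 = ((12 + 8² - 12*2) + 82)*78 = ((12 + 64 - 24) + 82)*78 = (52 + 82)*78 = 134*78 = 10452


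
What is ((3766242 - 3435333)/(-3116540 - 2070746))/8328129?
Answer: -110303/14400128989298 ≈ -7.6599e-9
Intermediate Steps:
((3766242 - 3435333)/(-3116540 - 2070746))/8328129 = (330909/(-5187286))*(1/8328129) = (330909*(-1/5187286))*(1/8328129) = -330909/5187286*1/8328129 = -110303/14400128989298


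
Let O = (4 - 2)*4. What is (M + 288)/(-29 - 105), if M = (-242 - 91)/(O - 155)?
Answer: -14223/6566 ≈ -2.1662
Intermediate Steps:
O = 8 (O = 2*4 = 8)
M = 111/49 (M = (-242 - 91)/(8 - 155) = -333/(-147) = -333*(-1/147) = 111/49 ≈ 2.2653)
(M + 288)/(-29 - 105) = (111/49 + 288)/(-29 - 105) = (14223/49)/(-134) = (14223/49)*(-1/134) = -14223/6566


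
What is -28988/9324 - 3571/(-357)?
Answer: 39026/5661 ≈ 6.8938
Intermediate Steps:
-28988/9324 - 3571/(-357) = -28988*1/9324 - 3571*(-1/357) = -7247/2331 + 3571/357 = 39026/5661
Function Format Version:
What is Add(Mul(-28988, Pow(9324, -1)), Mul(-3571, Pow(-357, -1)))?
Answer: Rational(39026, 5661) ≈ 6.8938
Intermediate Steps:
Add(Mul(-28988, Pow(9324, -1)), Mul(-3571, Pow(-357, -1))) = Add(Mul(-28988, Rational(1, 9324)), Mul(-3571, Rational(-1, 357))) = Add(Rational(-7247, 2331), Rational(3571, 357)) = Rational(39026, 5661)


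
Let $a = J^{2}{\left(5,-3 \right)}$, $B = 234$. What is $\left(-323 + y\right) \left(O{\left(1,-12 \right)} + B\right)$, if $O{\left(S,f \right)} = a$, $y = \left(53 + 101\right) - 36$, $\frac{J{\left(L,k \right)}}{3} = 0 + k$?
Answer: $-64575$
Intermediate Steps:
$J{\left(L,k \right)} = 3 k$ ($J{\left(L,k \right)} = 3 \left(0 + k\right) = 3 k$)
$y = 118$ ($y = 154 - 36 = 118$)
$a = 81$ ($a = \left(3 \left(-3\right)\right)^{2} = \left(-9\right)^{2} = 81$)
$O{\left(S,f \right)} = 81$
$\left(-323 + y\right) \left(O{\left(1,-12 \right)} + B\right) = \left(-323 + 118\right) \left(81 + 234\right) = \left(-205\right) 315 = -64575$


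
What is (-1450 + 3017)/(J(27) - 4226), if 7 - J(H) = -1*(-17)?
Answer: -1567/4236 ≈ -0.36992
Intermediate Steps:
J(H) = -10 (J(H) = 7 - (-1)*(-17) = 7 - 1*17 = 7 - 17 = -10)
(-1450 + 3017)/(J(27) - 4226) = (-1450 + 3017)/(-10 - 4226) = 1567/(-4236) = 1567*(-1/4236) = -1567/4236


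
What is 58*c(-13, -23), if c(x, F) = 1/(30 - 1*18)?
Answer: 29/6 ≈ 4.8333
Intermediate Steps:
c(x, F) = 1/12 (c(x, F) = 1/(30 - 18) = 1/12)
58*c(-13, -23) = 58*(1/12) = 29/6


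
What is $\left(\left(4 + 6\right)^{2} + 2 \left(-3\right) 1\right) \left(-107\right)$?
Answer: $-10058$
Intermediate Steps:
$\left(\left(4 + 6\right)^{2} + 2 \left(-3\right) 1\right) \left(-107\right) = \left(10^{2} - 6\right) \left(-107\right) = \left(100 - 6\right) \left(-107\right) = 94 \left(-107\right) = -10058$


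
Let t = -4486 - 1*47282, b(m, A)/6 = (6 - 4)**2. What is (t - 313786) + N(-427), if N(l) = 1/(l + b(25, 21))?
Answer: -147318263/403 ≈ -3.6555e+5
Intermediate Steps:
b(m, A) = 24 (b(m, A) = 6*(6 - 4)**2 = 6*2**2 = 6*4 = 24)
t = -51768 (t = -4486 - 47282 = -51768)
N(l) = 1/(24 + l) (N(l) = 1/(l + 24) = 1/(24 + l))
(t - 313786) + N(-427) = (-51768 - 313786) + 1/(24 - 427) = -365554 + 1/(-403) = -365554 - 1/403 = -147318263/403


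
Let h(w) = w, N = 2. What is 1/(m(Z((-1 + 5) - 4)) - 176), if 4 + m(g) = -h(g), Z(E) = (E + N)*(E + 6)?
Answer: -1/192 ≈ -0.0052083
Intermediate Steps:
Z(E) = (2 + E)*(6 + E) (Z(E) = (E + 2)*(E + 6) = (2 + E)*(6 + E))
m(g) = -4 - g
1/(m(Z((-1 + 5) - 4)) - 176) = 1/((-4 - (12 + ((-1 + 5) - 4)² + 8*((-1 + 5) - 4))) - 176) = 1/((-4 - (12 + (4 - 4)² + 8*(4 - 4))) - 176) = 1/((-4 - (12 + 0² + 8*0)) - 176) = 1/((-4 - (12 + 0 + 0)) - 176) = 1/((-4 - 1*12) - 176) = 1/((-4 - 12) - 176) = 1/(-16 - 176) = 1/(-192) = -1/192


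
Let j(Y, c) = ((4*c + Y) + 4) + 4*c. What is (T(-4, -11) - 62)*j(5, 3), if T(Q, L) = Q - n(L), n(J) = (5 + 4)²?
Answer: -4851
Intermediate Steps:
n(J) = 81 (n(J) = 9² = 81)
j(Y, c) = 4 + Y + 8*c (j(Y, c) = ((Y + 4*c) + 4) + 4*c = (4 + Y + 4*c) + 4*c = 4 + Y + 8*c)
T(Q, L) = -81 + Q (T(Q, L) = Q - 1*81 = Q - 81 = -81 + Q)
(T(-4, -11) - 62)*j(5, 3) = ((-81 - 4) - 62)*(4 + 5 + 8*3) = (-85 - 62)*(4 + 5 + 24) = -147*33 = -4851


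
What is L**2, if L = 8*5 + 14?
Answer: 2916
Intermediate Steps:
L = 54 (L = 40 + 14 = 54)
L**2 = 54**2 = 2916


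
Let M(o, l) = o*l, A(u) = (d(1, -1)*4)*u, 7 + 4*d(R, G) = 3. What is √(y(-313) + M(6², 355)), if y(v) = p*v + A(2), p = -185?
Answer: 3*√7853 ≈ 265.85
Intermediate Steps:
d(R, G) = -1 (d(R, G) = -7/4 + (¼)*3 = -7/4 + ¾ = -1)
A(u) = -4*u (A(u) = (-1*4)*u = -4*u)
y(v) = -8 - 185*v (y(v) = -185*v - 4*2 = -185*v - 8 = -8 - 185*v)
M(o, l) = l*o
√(y(-313) + M(6², 355)) = √((-8 - 185*(-313)) + 355*6²) = √((-8 + 57905) + 355*36) = √(57897 + 12780) = √70677 = 3*√7853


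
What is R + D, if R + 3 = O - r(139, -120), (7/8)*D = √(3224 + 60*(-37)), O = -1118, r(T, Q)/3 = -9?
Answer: -1094 + 16*√251/7 ≈ -1057.8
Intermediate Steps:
r(T, Q) = -27 (r(T, Q) = 3*(-9) = -27)
D = 16*√251/7 (D = 8*√(3224 + 60*(-37))/7 = 8*√(3224 - 2220)/7 = 8*√1004/7 = 8*(2*√251)/7 = 16*√251/7 ≈ 36.213)
R = -1094 (R = -3 + (-1118 - 1*(-27)) = -3 + (-1118 + 27) = -3 - 1091 = -1094)
R + D = -1094 + 16*√251/7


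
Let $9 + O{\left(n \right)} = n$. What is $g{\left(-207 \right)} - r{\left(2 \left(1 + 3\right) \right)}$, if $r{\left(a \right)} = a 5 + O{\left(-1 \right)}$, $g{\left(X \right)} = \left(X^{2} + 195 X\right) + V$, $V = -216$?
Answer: $2238$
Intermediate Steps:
$O{\left(n \right)} = -9 + n$
$g{\left(X \right)} = -216 + X^{2} + 195 X$ ($g{\left(X \right)} = \left(X^{2} + 195 X\right) - 216 = -216 + X^{2} + 195 X$)
$r{\left(a \right)} = -10 + 5 a$ ($r{\left(a \right)} = a 5 - 10 = 5 a - 10 = -10 + 5 a$)
$g{\left(-207 \right)} - r{\left(2 \left(1 + 3\right) \right)} = \left(-216 + \left(-207\right)^{2} + 195 \left(-207\right)\right) - \left(-10 + 5 \cdot 2 \left(1 + 3\right)\right) = \left(-216 + 42849 - 40365\right) - \left(-10 + 5 \cdot 2 \cdot 4\right) = 2268 - \left(-10 + 5 \cdot 8\right) = 2268 - \left(-10 + 40\right) = 2268 - 30 = 2238$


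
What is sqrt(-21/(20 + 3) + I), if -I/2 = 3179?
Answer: I*sqrt(3363865)/23 ≈ 79.743*I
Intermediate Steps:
I = -6358 (I = -2*3179 = -6358)
sqrt(-21/(20 + 3) + I) = sqrt(-21/(20 + 3) - 6358) = sqrt(-21/23 - 6358) = sqrt(-146255/23) = I*sqrt(3363865)/23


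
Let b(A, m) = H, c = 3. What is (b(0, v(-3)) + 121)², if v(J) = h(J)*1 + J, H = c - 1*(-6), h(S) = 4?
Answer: 16900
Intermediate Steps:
H = 9 (H = 3 - 1*(-6) = 3 + 6 = 9)
v(J) = 4 + J (v(J) = 4*1 + J = 4 + J)
b(A, m) = 9
(b(0, v(-3)) + 121)² = (9 + 121)² = 130² = 16900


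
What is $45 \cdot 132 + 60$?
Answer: $6000$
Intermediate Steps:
$45 \cdot 132 + 60 = 5940 + 60 = 6000$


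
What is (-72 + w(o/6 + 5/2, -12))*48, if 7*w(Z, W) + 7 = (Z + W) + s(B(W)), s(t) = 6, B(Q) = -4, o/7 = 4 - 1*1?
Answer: -3504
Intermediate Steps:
o = 21 (o = 7*(4 - 1*1) = 7*(4 - 1) = 7*3 = 21)
w(Z, W) = -⅐ + W/7 + Z/7 (w(Z, W) = -1 + ((Z + W) + 6)/7 = -1 + ((W + Z) + 6)/7 = -1 + (6 + W + Z)/7 = -1 + (6/7 + W/7 + Z/7) = -⅐ + W/7 + Z/7)
(-72 + w(o/6 + 5/2, -12))*48 = (-72 + (-⅐ + (⅐)*(-12) + (21/6 + 5/2)/7))*48 = (-72 + (-⅐ - 12/7 + (21*(⅙) + 5*(½))/7))*48 = (-72 + (-⅐ - 12/7 + (7/2 + 5/2)/7))*48 = (-72 + (-⅐ - 12/7 + (⅐)*6))*48 = (-72 + (-⅐ - 12/7 + 6/7))*48 = (-72 - 1)*48 = -73*48 = -3504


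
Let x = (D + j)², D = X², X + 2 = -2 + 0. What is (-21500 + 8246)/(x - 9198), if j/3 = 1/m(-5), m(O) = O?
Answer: 331350/224021 ≈ 1.4791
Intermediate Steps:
X = -4 (X = -2 + (-2 + 0) = -2 - 2 = -4)
j = -⅗ (j = 3/(-5) = 3*(-⅕) = -⅗ ≈ -0.60000)
D = 16 (D = (-4)² = 16)
x = 5929/25 (x = (16 - ⅗)² = (77/5)² = 5929/25 ≈ 237.16)
(-21500 + 8246)/(x - 9198) = (-21500 + 8246)/(5929/25 - 9198) = -13254/(-224021/25) = -13254*(-25/224021) = 331350/224021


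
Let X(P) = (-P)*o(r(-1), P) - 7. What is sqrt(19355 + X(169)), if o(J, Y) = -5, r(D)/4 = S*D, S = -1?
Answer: sqrt(20193) ≈ 142.10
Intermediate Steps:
r(D) = -4*D (r(D) = 4*(-D) = -4*D)
X(P) = -7 + 5*P (X(P) = -P*(-5) - 7 = 5*P - 7 = -7 + 5*P)
sqrt(19355 + X(169)) = sqrt(19355 + (-7 + 5*169)) = sqrt(19355 + (-7 + 845)) = sqrt(19355 + 838) = sqrt(20193)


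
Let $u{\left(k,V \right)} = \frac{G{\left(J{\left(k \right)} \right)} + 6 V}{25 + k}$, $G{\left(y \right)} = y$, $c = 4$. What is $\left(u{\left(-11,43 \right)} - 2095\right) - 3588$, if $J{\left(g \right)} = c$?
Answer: $- \frac{39650}{7} \approx -5664.3$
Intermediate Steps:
$J{\left(g \right)} = 4$
$u{\left(k,V \right)} = \frac{4 + 6 V}{25 + k}$
$\left(u{\left(-11,43 \right)} - 2095\right) - 3588 = \left(\frac{2 \left(2 + 3 \cdot 43\right)}{25 - 11} - 2095\right) - 3588 = \left(\frac{2 \left(2 + 129\right)}{14} - 2095\right) - 3588 = \left(2 \cdot \frac{1}{14} \cdot 131 - 2095\right) - 3588 = \left(\frac{131}{7} - 2095\right) - 3588 = - \frac{14534}{7} - 3588 = - \frac{39650}{7}$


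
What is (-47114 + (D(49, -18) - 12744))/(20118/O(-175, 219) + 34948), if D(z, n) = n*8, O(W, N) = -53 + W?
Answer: -2280076/1324671 ≈ -1.7212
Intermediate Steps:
D(z, n) = 8*n
(-47114 + (D(49, -18) - 12744))/(20118/O(-175, 219) + 34948) = (-47114 + (8*(-18) - 12744))/(20118/(-53 - 175) + 34948) = (-47114 + (-144 - 12744))/(20118/(-228) + 34948) = (-47114 - 12888)/(20118*(-1/228) + 34948) = -60002/(-3353/38 + 34948) = -60002/1324671/38 = -60002*38/1324671 = -2280076/1324671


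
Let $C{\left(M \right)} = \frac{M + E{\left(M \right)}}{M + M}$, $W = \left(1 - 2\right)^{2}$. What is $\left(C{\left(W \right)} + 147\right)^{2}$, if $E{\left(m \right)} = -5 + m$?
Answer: $\frac{84681}{4} \approx 21170.0$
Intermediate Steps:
$W = 1$ ($W = \left(-1\right)^{2} = 1$)
$C{\left(M \right)} = \frac{-5 + 2 M}{2 M}$ ($C{\left(M \right)} = \frac{M + \left(-5 + M\right)}{M + M} = \frac{-5 + 2 M}{2 M}$)
$\left(C{\left(W \right)} + 147\right)^{2} = \left(\frac{- \frac{5}{2} + 1}{1} + 147\right)^{2} = \left(1 \left(- \frac{3}{2}\right) + 147\right)^{2} = \left(- \frac{3}{2} + 147\right)^{2} = \left(\frac{291}{2}\right)^{2} = \frac{84681}{4}$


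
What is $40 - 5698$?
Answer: $-5658$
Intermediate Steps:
$40 - 5698 = -5658$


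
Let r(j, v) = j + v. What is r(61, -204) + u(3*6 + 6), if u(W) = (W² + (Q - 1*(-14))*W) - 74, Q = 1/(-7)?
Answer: 4841/7 ≈ 691.57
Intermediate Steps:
Q = -⅐ ≈ -0.14286
u(W) = -74 + W² + 97*W/7 (u(W) = (W² + (-⅐ - 1*(-14))*W) - 74 = (W² + (-⅐ + 14)*W) - 74 = (W² + 97*W/7) - 74 = -74 + W² + 97*W/7)
r(61, -204) + u(3*6 + 6) = (61 - 204) + (-74 + (3*6 + 6)² + 97*(3*6 + 6)/7) = -143 + (-74 + (18 + 6)² + 97*(18 + 6)/7) = -143 + (-74 + 24² + (97/7)*24) = -143 + (-74 + 576 + 2328/7) = -143 + 5842/7 = 4841/7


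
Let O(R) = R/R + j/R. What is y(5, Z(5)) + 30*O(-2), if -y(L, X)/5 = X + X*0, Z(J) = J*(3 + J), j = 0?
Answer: -170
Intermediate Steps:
y(L, X) = -5*X (y(L, X) = -5*(X + X*0) = -5*(X + 0) = -5*X)
O(R) = 1 (O(R) = R/R + 0/R = 1 + 0 = 1)
y(5, Z(5)) + 30*O(-2) = -25*(3 + 5) + 30*1 = -25*8 + 30 = -5*40 + 30 = -200 + 30 = -170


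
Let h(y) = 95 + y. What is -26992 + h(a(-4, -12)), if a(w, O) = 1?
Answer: -26896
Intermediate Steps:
-26992 + h(a(-4, -12)) = -26992 + (95 + 1) = -26992 + 96 = -26896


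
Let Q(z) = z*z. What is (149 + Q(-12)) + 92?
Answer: 385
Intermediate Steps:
Q(z) = z**2
(149 + Q(-12)) + 92 = (149 + (-12)**2) + 92 = (149 + 144) + 92 = 293 + 92 = 385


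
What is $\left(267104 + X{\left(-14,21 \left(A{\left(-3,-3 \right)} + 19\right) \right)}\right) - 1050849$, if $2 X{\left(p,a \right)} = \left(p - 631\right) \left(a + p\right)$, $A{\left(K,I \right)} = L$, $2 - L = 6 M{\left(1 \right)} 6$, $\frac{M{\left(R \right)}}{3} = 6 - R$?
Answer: $\frac{5471395}{2} \approx 2.7357 \cdot 10^{6}$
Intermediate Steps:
$M{\left(R \right)} = 18 - 3 R$ ($M{\left(R \right)} = 3 \left(6 - R\right) = 18 - 3 R$)
$L = -538$ ($L = 2 - 6 \left(18 - 3\right) 6 = 2 - 6 \cdot 15 \cdot 6 = 2 - 90 \cdot 6 = 2 - 540 = -538$)
$A{\left(K,I \right)} = -538$
$X{\left(p,a \right)} = \frac{\left(-631 + p\right) \left(a + p\right)}{2}$ ($X{\left(p,a \right)} = \frac{\left(p - 631\right) \left(a + p\right)}{2} = \frac{\left(-631 + p\right) \left(a + p\right)}{2}$)
$\left(267104 + X{\left(-14,21 \left(A{\left(-3,-3 \right)} + 19\right) \right)}\right) - 1050849 = \left(267104 - \left(-4417 - 98 - \frac{1}{2} \cdot 21 \left(-538 + 19\right) \left(-14\right) + \frac{631}{2} \cdot 21 \left(-538 + 19\right)\right)\right) - 1050849 = \left(267104 + \left(\frac{1}{2} \cdot 196 - \frac{631 \cdot 21 \left(-519\right)}{2} + 4417 + \frac{1}{2} \cdot 21 \left(-519\right) \left(-14\right)\right)\right) - 1050849 = \left(267104 + \left(98 - - \frac{6877269}{2} + 4417 + \frac{1}{2} \left(-10899\right) \left(-14\right)\right)\right) - 1050849 = \left(267104 + \left(98 + \frac{6877269}{2} + 4417 + 76293\right)\right) - 1050849 = \left(267104 + \frac{7038885}{2}\right) - 1050849 = \frac{7573093}{2} - 1050849 = \frac{5471395}{2}$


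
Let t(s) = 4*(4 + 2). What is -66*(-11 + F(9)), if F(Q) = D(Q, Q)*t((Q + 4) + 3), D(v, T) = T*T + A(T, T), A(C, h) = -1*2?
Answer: -124410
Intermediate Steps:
A(C, h) = -2
D(v, T) = -2 + T² (D(v, T) = T*T - 2 = T² - 2 = -2 + T²)
t(s) = 24 (t(s) = 4*6 = 24)
F(Q) = -48 + 24*Q² (F(Q) = (-2 + Q²)*24 = -48 + 24*Q²)
-66*(-11 + F(9)) = -66*(-11 + (-48 + 24*9²)) = -66*(-11 + (-48 + 24*81)) = -66*(-11 + (-48 + 1944)) = -66*(-11 + 1896) = -66*1885 = -124410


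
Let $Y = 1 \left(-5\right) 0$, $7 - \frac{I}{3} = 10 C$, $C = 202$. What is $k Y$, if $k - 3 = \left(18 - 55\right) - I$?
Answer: $0$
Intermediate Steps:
$I = -6039$ ($I = 21 - 3 \cdot 10 \cdot 202 = 21 - 6060 = -6039$)
$k = 6005$ ($k = 3 + \left(\left(18 - 55\right) - -6039\right) = 3 + \left(\left(18 - 55\right) + 6039\right) = 3 + \left(-37 + 6039\right) = 3 + 6002 = 6005$)
$Y = 0$ ($Y = \left(-5\right) 0 = 0$)
$k Y = 6005 \cdot 0 = 0$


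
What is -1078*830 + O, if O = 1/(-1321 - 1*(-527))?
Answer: -710423561/794 ≈ -8.9474e+5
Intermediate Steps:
O = -1/794 (O = 1/(-1321 + 527) = 1/(-794) = -1/794 ≈ -0.0012594)
-1078*830 + O = -1078*830 - 1/794 = -894740 - 1/794 = -710423561/794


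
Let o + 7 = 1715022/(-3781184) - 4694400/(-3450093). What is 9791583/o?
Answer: -21289245628749501216/13247441729705 ≈ -1.6070e+6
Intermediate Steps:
o = -13247441729705/2174239408352 (o = -7 + (1715022/(-3781184) - 4694400/(-3450093)) = -7 + (1715022*(-1/3781184) - 4694400*(-1/3450093)) = -7 + (-857511/1890592 + 1564800/1150031) = -7 + 1972234128759/2174239408352 = -13247441729705/2174239408352 ≈ -6.0929)
9791583/o = 9791583/(-13247441729705/2174239408352) = 9791583*(-2174239408352/13247441729705) = -21289245628749501216/13247441729705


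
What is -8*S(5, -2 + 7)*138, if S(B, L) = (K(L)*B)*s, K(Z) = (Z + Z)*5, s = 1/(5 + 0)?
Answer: -55200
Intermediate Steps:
s = 1/5 ≈ 0.20000
K(Z) = 10*Z (K(Z) = (2*Z)*5 = 10*Z)
S(B, L) = 2*B*L (S(B, L) = ((10*L)*B)*(1/5) = (10*B*L)*(1/5) = 2*B*L)
-8*S(5, -2 + 7)*138 = -16*5*(-2 + 7)*138 = -16*5*5*138 = -8*50*138 = -400*138 = -55200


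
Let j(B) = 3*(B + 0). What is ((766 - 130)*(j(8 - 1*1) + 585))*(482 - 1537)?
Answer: -406613880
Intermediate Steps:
j(B) = 3*B
((766 - 130)*(j(8 - 1*1) + 585))*(482 - 1537) = ((766 - 130)*(3*(8 - 1*1) + 585))*(482 - 1537) = (636*(3*(8 - 1) + 585))*(-1055) = (636*(3*7 + 585))*(-1055) = (636*(21 + 585))*(-1055) = (636*606)*(-1055) = 385416*(-1055) = -406613880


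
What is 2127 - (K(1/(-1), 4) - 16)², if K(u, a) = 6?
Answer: 2027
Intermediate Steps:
2127 - (K(1/(-1), 4) - 16)² = 2127 - (6 - 16)² = 2127 - 1*(-10)² = 2127 - 1*100 = 2127 - 100 = 2027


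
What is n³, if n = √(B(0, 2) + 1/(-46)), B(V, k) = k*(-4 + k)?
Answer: -185*I*√8510/2116 ≈ -8.0653*I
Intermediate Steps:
n = I*√8510/46 (n = √(2*(-4 + 2) + 1/(-46)) = √(2*(-2) - 1/46) = √(-4 - 1/46) = √(-185/46) = I*√8510/46 ≈ 2.0054*I)
n³ = (I*√8510/46)³ = -185*I*√8510/2116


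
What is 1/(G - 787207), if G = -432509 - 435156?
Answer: -1/1654872 ≈ -6.0428e-7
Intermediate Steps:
G = -867665
1/(G - 787207) = 1/(-867665 - 787207) = 1/(-1654872) = -1/1654872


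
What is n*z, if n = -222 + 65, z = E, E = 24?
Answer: -3768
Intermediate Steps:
z = 24
n = -157
n*z = -157*24 = -3768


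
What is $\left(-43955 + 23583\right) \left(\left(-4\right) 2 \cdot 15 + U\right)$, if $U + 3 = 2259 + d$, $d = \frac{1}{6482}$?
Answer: $- \frac{304602166}{7} \approx -4.3515 \cdot 10^{7}$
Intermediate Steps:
$d = \frac{1}{6482} \approx 0.00015427$
$U = \frac{14623393}{6482}$ ($U = -3 + \left(2259 + \frac{1}{6482}\right) = -3 + \frac{14642839}{6482} = \frac{14623393}{6482} \approx 2256.0$)
$\left(-43955 + 23583\right) \left(\left(-4\right) 2 \cdot 15 + U\right) = \left(-43955 + 23583\right) \left(\left(-4\right) 2 \cdot 15 + \frac{14623393}{6482}\right) = - 20372 \left(\left(-8\right) 15 + \frac{14623393}{6482}\right) = - 20372 \left(-120 + \frac{14623393}{6482}\right) = \left(-20372\right) \frac{13845553}{6482} = - \frac{304602166}{7}$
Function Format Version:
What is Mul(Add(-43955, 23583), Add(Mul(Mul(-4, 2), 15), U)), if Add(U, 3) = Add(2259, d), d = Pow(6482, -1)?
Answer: Rational(-304602166, 7) ≈ -4.3515e+7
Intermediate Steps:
d = Rational(1, 6482) ≈ 0.00015427
U = Rational(14623393, 6482) (U = Add(-3, Add(2259, Rational(1, 6482))) = Add(-3, Rational(14642839, 6482)) = Rational(14623393, 6482) ≈ 2256.0)
Mul(Add(-43955, 23583), Add(Mul(Mul(-4, 2), 15), U)) = Mul(Add(-43955, 23583), Add(Mul(Mul(-4, 2), 15), Rational(14623393, 6482))) = Mul(-20372, Add(Mul(-8, 15), Rational(14623393, 6482))) = Mul(-20372, Add(-120, Rational(14623393, 6482))) = Mul(-20372, Rational(13845553, 6482)) = Rational(-304602166, 7)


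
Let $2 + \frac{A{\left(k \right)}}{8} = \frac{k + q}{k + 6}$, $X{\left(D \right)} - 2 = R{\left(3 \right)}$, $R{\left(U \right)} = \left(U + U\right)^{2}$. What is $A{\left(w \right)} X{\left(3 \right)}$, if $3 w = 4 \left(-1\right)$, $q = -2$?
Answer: $- \frac{5776}{7} \approx -825.14$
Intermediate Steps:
$R{\left(U \right)} = 4 U^{2}$ ($R{\left(U \right)} = \left(2 U\right)^{2} = 4 U^{2}$)
$X{\left(D \right)} = 38$ ($X{\left(D \right)} = 2 + 4 \cdot 3^{2} = 2 + 4 \cdot 9 = 2 + 36 = 38$)
$w = - \frac{4}{3}$ ($w = \frac{4 \left(-1\right)}{3} = \frac{1}{3} \left(-4\right) = - \frac{4}{3} \approx -1.3333$)
$A{\left(k \right)} = -16 + \frac{8 \left(-2 + k\right)}{6 + k}$ ($A{\left(k \right)} = -16 + 8 \frac{k - 2}{k + 6} = -16 + 8 \frac{-2 + k}{6 + k} = -16 + \frac{8 \left(-2 + k\right)}{6 + k}$)
$A{\left(w \right)} X{\left(3 \right)} = \frac{8 \left(-14 - - \frac{4}{3}\right)}{6 - \frac{4}{3}} \cdot 38 = \frac{8 \left(-14 + \frac{4}{3}\right)}{\frac{14}{3}} \cdot 38 = 8 \cdot \frac{3}{14} \left(- \frac{38}{3}\right) 38 = \left(- \frac{152}{7}\right) 38 = - \frac{5776}{7}$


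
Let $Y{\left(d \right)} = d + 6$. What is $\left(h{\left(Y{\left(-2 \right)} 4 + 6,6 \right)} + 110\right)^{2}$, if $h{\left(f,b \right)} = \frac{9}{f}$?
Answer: $\frac{5900041}{484} \approx 12190.0$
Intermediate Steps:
$Y{\left(d \right)} = 6 + d$
$\left(h{\left(Y{\left(-2 \right)} 4 + 6,6 \right)} + 110\right)^{2} = \left(\frac{9}{\left(6 - 2\right) 4 + 6} + 110\right)^{2} = \left(\frac{9}{4 \cdot 4 + 6} + 110\right)^{2} = \left(\frac{9}{16 + 6} + 110\right)^{2} = \left(\frac{9}{22} + 110\right)^{2} = \left(\frac{2429}{22}\right)^{2} = \frac{5900041}{484}$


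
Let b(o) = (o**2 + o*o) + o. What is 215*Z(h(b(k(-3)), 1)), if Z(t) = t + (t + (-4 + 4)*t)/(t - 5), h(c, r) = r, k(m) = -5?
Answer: 645/4 ≈ 161.25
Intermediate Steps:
b(o) = o + 2*o**2 (b(o) = (o**2 + o**2) + o = 2*o**2 + o = o + 2*o**2)
Z(t) = t + t/(-5 + t) (Z(t) = t + (t + 0*t)/(-5 + t) = t + (t + 0)/(-5 + t) = t + t/(-5 + t))
215*Z(h(b(k(-3)), 1)) = 215*(1*(-4 + 1)/(-5 + 1)) = 215*(1*(-3)/(-4)) = 215*(1*(-1/4)*(-3)) = 215*(3/4) = 645/4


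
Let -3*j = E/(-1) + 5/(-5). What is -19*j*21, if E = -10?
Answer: 1197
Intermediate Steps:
j = -3 (j = -(-10/(-1) + 5/(-5))/3 = -(-10*(-1) + 5*(-1/5))/3 = -(10 - 1)/3 = -1/3*9 = -3)
-19*j*21 = -19*(-3)*21 = 57*21 = 1197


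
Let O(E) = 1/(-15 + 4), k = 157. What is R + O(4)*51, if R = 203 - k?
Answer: 455/11 ≈ 41.364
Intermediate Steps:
O(E) = -1/11 (O(E) = 1/(-11) = -1/11)
R = 46 (R = 203 - 1*157 = 203 - 157 = 46)
R + O(4)*51 = 46 - 1/11*51 = 46 - 51/11 = 455/11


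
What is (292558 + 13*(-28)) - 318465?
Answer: -26271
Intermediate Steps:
(292558 + 13*(-28)) - 318465 = (292558 - 364) - 318465 = 292194 - 318465 = -26271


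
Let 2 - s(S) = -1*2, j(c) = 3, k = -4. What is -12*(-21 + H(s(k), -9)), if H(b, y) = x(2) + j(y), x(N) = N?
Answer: 192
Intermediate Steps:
s(S) = 4 (s(S) = 2 - (-1)*2 = 2 - 1*(-2) = 2 + 2 = 4)
H(b, y) = 5 (H(b, y) = 2 + 3 = 5)
-12*(-21 + H(s(k), -9)) = -12*(-21 + 5) = -12*(-16) = 192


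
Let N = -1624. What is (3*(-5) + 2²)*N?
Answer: 17864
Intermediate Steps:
(3*(-5) + 2²)*N = (3*(-5) + 2²)*(-1624) = (-15 + 4)*(-1624) = -11*(-1624) = 17864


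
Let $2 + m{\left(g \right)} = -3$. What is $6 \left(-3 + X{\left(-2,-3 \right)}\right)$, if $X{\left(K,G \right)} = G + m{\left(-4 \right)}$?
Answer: $-66$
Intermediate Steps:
$m{\left(g \right)} = -5$ ($m{\left(g \right)} = -2 - 3 = -5$)
$X{\left(K,G \right)} = -5 + G$ ($X{\left(K,G \right)} = G - 5 = -5 + G$)
$6 \left(-3 + X{\left(-2,-3 \right)}\right) = 6 \left(-3 - 8\right) = 6 \left(-11\right) = -66$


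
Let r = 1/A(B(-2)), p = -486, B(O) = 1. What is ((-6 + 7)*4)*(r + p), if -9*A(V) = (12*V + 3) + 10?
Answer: -48636/25 ≈ -1945.4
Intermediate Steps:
A(V) = -13/9 - 4*V/3 (A(V) = -((12*V + 3) + 10)/9 = -((3 + 12*V) + 10)/9 = -(13 + 12*V)/9 = -13/9 - 4*V/3)
r = -9/25 (r = 1/(-13/9 - 4/3*1) = 1/(-13/9 - 4/3) = 1/(-25/9) = -9/25 ≈ -0.36000)
((-6 + 7)*4)*(r + p) = ((-6 + 7)*4)*(-9/25 - 486) = (1*4)*(-12159/25) = 4*(-12159/25) = -48636/25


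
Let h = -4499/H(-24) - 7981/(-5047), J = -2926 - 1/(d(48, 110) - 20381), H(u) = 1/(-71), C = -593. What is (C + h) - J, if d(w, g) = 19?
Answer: 33066682462743/102767014 ≈ 3.2176e+5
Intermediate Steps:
H(u) = -1/71
J = -59579211/20362 (J = -2926 - 1/(19 - 20381) = -2926 - 1/(-20362) = -2926 - 1*(-1/20362) = -2926 + 1/20362 = -59579211/20362 ≈ -2926.0)
h = 1612166144/5047 (h = -4499/(-1/71) - 7981/(-5047) = -4499*(-71) - 7981*(-1/5047) = 319429 + 7981/5047 = 1612166144/5047 ≈ 3.1943e+5)
(C + h) - J = (-593 + 1612166144/5047) - 1*(-59579211/20362) = 1609173273/5047 + 59579211/20362 = 33066682462743/102767014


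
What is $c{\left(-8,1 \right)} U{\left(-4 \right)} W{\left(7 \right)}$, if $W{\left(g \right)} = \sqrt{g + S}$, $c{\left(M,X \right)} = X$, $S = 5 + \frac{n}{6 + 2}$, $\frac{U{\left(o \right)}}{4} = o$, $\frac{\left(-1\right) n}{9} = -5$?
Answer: $- 4 \sqrt{282} \approx -67.171$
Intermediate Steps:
$n = 45$ ($n = \left(-9\right) \left(-5\right) = 45$)
$U{\left(o \right)} = 4 o$
$S = \frac{85}{8}$ ($S = 5 + \frac{1}{6 + 2} \cdot 45 = 5 + \frac{1}{8} \cdot 45 = 5 + \frac{45}{8} = \frac{85}{8} \approx 10.625$)
$W{\left(g \right)} = \sqrt{\frac{85}{8} + g}$ ($W{\left(g \right)} = \sqrt{g + \frac{85}{8}} = \sqrt{\frac{85}{8} + g}$)
$c{\left(-8,1 \right)} U{\left(-4 \right)} W{\left(7 \right)} = 1 \cdot 4 \left(-4\right) \frac{\sqrt{170 + 16 \cdot 7}}{4} = 1 \left(-16\right) \frac{\sqrt{170 + 112}}{4} = - 16 \frac{\sqrt{282}}{4} = - 4 \sqrt{282}$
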